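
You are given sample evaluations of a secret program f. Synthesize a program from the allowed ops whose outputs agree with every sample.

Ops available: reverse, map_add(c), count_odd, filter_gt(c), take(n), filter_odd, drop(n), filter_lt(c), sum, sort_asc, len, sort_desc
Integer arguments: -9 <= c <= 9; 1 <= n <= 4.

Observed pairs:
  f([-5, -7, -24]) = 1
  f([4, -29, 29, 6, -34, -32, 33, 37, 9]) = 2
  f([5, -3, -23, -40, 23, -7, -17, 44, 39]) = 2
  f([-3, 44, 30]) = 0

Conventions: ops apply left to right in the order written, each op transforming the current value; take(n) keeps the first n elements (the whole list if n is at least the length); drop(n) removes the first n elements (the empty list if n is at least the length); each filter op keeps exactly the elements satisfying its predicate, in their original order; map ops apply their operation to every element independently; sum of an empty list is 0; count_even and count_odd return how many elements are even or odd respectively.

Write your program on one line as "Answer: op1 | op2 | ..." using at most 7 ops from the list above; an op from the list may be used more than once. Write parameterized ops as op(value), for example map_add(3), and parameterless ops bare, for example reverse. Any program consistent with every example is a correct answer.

drop(1) | take(3) | reverse | filter_odd | sort_asc | len

Check, running the answer program on each example:
  [-5, -7, -24] -> [-7, -24] -> [-7, -24] -> [-24, -7] -> [-7] -> [-7] -> 1
  [4, -29, 29, 6, -34, -32, 33, 37, 9] -> [-29, 29, 6, -34, -32, 33, 37, 9] -> [-29, 29, 6] -> [6, 29, -29] -> [29, -29] -> [-29, 29] -> 2
  [5, -3, -23, -40, 23, -7, -17, 44, 39] -> [-3, -23, -40, 23, -7, -17, 44, 39] -> [-3, -23, -40] -> [-40, -23, -3] -> [-23, -3] -> [-23, -3] -> 2
  [-3, 44, 30] -> [44, 30] -> [44, 30] -> [30, 44] -> [] -> [] -> 0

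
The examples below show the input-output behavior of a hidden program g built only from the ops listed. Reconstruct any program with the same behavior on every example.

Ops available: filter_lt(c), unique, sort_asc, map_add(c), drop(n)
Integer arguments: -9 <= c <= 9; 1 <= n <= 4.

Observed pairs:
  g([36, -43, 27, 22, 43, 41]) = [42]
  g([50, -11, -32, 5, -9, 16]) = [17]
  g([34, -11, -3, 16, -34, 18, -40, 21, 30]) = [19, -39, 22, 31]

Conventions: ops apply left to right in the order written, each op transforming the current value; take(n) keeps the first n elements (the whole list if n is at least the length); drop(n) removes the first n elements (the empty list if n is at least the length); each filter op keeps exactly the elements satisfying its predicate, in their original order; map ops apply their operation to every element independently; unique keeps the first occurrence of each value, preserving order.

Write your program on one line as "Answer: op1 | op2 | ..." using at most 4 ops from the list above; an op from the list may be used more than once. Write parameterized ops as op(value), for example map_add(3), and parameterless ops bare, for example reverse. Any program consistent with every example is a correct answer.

drop(4) | map_add(1) | drop(1)

Check, running the answer program on each example:
  [36, -43, 27, 22, 43, 41] -> [43, 41] -> [44, 42] -> [42]
  [50, -11, -32, 5, -9, 16] -> [-9, 16] -> [-8, 17] -> [17]
  [34, -11, -3, 16, -34, 18, -40, 21, 30] -> [-34, 18, -40, 21, 30] -> [-33, 19, -39, 22, 31] -> [19, -39, 22, 31]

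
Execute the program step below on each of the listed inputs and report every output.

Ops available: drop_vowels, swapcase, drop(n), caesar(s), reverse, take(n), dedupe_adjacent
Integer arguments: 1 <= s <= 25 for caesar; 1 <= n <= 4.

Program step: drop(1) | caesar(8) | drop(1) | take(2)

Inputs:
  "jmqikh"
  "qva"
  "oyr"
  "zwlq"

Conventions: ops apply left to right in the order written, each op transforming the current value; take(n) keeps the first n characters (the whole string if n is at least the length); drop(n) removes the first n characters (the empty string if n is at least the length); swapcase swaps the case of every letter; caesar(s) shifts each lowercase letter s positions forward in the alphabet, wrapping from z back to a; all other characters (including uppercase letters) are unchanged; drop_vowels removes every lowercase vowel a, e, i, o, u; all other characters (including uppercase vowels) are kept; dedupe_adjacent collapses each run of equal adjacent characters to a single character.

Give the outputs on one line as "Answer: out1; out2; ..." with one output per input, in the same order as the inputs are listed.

Execution, op by op:
  "jmqikh" -> "mqikh" -> "uyqsp" -> "yqsp" -> "yq"
  "qva" -> "va" -> "di" -> "i" -> "i"
  "oyr" -> "yr" -> "gz" -> "z" -> "z"
  "zwlq" -> "wlq" -> "ety" -> "ty" -> "ty"

"yq"; "i"; "z"; "ty"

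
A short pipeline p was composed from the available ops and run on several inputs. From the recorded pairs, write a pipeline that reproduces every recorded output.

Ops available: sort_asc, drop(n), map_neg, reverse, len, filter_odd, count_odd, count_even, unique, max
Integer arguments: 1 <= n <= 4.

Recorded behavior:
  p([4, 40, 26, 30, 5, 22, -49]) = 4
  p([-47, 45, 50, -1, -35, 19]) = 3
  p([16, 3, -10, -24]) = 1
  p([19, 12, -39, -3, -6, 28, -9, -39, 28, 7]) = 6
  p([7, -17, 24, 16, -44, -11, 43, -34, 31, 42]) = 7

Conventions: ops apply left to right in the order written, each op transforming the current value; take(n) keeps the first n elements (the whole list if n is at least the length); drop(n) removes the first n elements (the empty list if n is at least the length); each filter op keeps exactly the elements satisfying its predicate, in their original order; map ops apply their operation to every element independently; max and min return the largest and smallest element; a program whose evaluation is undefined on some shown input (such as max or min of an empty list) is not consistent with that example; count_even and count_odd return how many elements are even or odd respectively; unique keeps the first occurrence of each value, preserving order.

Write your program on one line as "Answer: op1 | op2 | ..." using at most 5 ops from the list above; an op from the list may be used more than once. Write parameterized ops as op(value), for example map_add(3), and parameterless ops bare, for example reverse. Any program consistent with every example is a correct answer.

sort_asc | drop(2) | drop(1) | unique | len

Check, running the answer program on each example:
  [4, 40, 26, 30, 5, 22, -49] -> [-49, 4, 5, 22, 26, 30, 40] -> [5, 22, 26, 30, 40] -> [22, 26, 30, 40] -> [22, 26, 30, 40] -> 4
  [-47, 45, 50, -1, -35, 19] -> [-47, -35, -1, 19, 45, 50] -> [-1, 19, 45, 50] -> [19, 45, 50] -> [19, 45, 50] -> 3
  [16, 3, -10, -24] -> [-24, -10, 3, 16] -> [3, 16] -> [16] -> [16] -> 1
  [19, 12, -39, -3, -6, 28, -9, -39, 28, 7] -> [-39, -39, -9, -6, -3, 7, 12, 19, 28, 28] -> [-9, -6, -3, 7, 12, 19, 28, 28] -> [-6, -3, 7, 12, 19, 28, 28] -> [-6, -3, 7, 12, 19, 28] -> 6
  [7, -17, 24, 16, -44, -11, 43, -34, 31, 42] -> [-44, -34, -17, -11, 7, 16, 24, 31, 42, 43] -> [-17, -11, 7, 16, 24, 31, 42, 43] -> [-11, 7, 16, 24, 31, 42, 43] -> [-11, 7, 16, 24, 31, 42, 43] -> 7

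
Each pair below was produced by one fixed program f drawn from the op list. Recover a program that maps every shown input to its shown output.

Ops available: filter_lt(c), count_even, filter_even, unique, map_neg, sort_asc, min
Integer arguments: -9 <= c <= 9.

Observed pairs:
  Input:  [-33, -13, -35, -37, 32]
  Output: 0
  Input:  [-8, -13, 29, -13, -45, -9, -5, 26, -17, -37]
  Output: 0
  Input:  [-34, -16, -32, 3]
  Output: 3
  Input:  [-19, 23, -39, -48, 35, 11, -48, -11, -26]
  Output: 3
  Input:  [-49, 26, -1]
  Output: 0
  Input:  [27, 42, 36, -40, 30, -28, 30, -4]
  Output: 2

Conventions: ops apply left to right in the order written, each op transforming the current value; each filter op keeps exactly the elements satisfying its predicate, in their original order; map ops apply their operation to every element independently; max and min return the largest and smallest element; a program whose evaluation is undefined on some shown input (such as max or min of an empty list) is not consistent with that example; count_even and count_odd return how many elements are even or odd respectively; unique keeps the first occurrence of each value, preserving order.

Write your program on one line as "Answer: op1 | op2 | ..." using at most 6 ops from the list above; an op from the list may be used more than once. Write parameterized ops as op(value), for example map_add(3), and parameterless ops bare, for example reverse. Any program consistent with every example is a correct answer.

sort_asc | filter_lt(-9) | map_neg | sort_asc | map_neg | count_even

Check, running the answer program on each example:
  [-33, -13, -35, -37, 32] -> [-37, -35, -33, -13, 32] -> [-37, -35, -33, -13] -> [37, 35, 33, 13] -> [13, 33, 35, 37] -> [-13, -33, -35, -37] -> 0
  [-8, -13, 29, -13, -45, -9, -5, 26, -17, -37] -> [-45, -37, -17, -13, -13, -9, -8, -5, 26, 29] -> [-45, -37, -17, -13, -13] -> [45, 37, 17, 13, 13] -> [13, 13, 17, 37, 45] -> [-13, -13, -17, -37, -45] -> 0
  [-34, -16, -32, 3] -> [-34, -32, -16, 3] -> [-34, -32, -16] -> [34, 32, 16] -> [16, 32, 34] -> [-16, -32, -34] -> 3
  [-19, 23, -39, -48, 35, 11, -48, -11, -26] -> [-48, -48, -39, -26, -19, -11, 11, 23, 35] -> [-48, -48, -39, -26, -19, -11] -> [48, 48, 39, 26, 19, 11] -> [11, 19, 26, 39, 48, 48] -> [-11, -19, -26, -39, -48, -48] -> 3
  [-49, 26, -1] -> [-49, -1, 26] -> [-49] -> [49] -> [49] -> [-49] -> 0
  [27, 42, 36, -40, 30, -28, 30, -4] -> [-40, -28, -4, 27, 30, 30, 36, 42] -> [-40, -28] -> [40, 28] -> [28, 40] -> [-28, -40] -> 2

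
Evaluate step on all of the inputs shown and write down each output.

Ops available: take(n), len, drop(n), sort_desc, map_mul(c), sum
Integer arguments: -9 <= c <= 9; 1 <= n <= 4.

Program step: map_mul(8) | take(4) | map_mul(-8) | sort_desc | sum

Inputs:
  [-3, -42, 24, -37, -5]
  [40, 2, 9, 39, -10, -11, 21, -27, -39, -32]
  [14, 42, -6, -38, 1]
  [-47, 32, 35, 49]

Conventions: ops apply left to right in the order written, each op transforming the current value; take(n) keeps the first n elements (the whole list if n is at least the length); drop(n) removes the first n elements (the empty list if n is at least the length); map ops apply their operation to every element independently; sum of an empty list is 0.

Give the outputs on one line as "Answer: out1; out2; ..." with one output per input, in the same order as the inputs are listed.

3712; -5760; -768; -4416

Execution, op by op:
  [-3, -42, 24, -37, -5] -> [-24, -336, 192, -296, -40] -> [-24, -336, 192, -296] -> [192, 2688, -1536, 2368] -> [2688, 2368, 192, -1536] -> 3712
  [40, 2, 9, 39, -10, -11, 21, -27, -39, -32] -> [320, 16, 72, 312, -80, -88, 168, -216, -312, -256] -> [320, 16, 72, 312] -> [-2560, -128, -576, -2496] -> [-128, -576, -2496, -2560] -> -5760
  [14, 42, -6, -38, 1] -> [112, 336, -48, -304, 8] -> [112, 336, -48, -304] -> [-896, -2688, 384, 2432] -> [2432, 384, -896, -2688] -> -768
  [-47, 32, 35, 49] -> [-376, 256, 280, 392] -> [-376, 256, 280, 392] -> [3008, -2048, -2240, -3136] -> [3008, -2048, -2240, -3136] -> -4416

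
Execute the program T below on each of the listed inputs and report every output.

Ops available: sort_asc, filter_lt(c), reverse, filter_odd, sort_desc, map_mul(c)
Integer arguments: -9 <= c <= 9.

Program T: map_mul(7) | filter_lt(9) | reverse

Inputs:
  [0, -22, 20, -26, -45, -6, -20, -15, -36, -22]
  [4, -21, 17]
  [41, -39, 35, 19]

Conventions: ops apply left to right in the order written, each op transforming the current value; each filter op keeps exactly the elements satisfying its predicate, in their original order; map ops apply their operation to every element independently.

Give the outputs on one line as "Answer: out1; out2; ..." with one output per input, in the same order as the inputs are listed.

[-154, -252, -105, -140, -42, -315, -182, -154, 0]; [-147]; [-273]

Execution, op by op:
  [0, -22, 20, -26, -45, -6, -20, -15, -36, -22] -> [0, -154, 140, -182, -315, -42, -140, -105, -252, -154] -> [0, -154, -182, -315, -42, -140, -105, -252, -154] -> [-154, -252, -105, -140, -42, -315, -182, -154, 0]
  [4, -21, 17] -> [28, -147, 119] -> [-147] -> [-147]
  [41, -39, 35, 19] -> [287, -273, 245, 133] -> [-273] -> [-273]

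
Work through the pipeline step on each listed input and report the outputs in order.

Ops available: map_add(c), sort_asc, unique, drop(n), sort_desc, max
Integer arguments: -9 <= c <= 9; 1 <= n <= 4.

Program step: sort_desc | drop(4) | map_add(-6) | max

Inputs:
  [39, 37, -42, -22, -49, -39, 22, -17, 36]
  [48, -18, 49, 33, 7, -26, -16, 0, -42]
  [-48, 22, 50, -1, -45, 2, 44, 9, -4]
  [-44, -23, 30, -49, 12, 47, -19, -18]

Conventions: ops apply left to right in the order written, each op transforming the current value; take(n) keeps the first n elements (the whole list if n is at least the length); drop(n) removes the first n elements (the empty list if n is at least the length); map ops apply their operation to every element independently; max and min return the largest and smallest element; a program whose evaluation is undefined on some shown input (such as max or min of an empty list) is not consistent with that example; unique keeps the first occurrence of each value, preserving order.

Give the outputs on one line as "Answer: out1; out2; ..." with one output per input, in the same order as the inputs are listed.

Execution, op by op:
  [39, 37, -42, -22, -49, -39, 22, -17, 36] -> [39, 37, 36, 22, -17, -22, -39, -42, -49] -> [-17, -22, -39, -42, -49] -> [-23, -28, -45, -48, -55] -> -23
  [48, -18, 49, 33, 7, -26, -16, 0, -42] -> [49, 48, 33, 7, 0, -16, -18, -26, -42] -> [0, -16, -18, -26, -42] -> [-6, -22, -24, -32, -48] -> -6
  [-48, 22, 50, -1, -45, 2, 44, 9, -4] -> [50, 44, 22, 9, 2, -1, -4, -45, -48] -> [2, -1, -4, -45, -48] -> [-4, -7, -10, -51, -54] -> -4
  [-44, -23, 30, -49, 12, 47, -19, -18] -> [47, 30, 12, -18, -19, -23, -44, -49] -> [-19, -23, -44, -49] -> [-25, -29, -50, -55] -> -25

-23; -6; -4; -25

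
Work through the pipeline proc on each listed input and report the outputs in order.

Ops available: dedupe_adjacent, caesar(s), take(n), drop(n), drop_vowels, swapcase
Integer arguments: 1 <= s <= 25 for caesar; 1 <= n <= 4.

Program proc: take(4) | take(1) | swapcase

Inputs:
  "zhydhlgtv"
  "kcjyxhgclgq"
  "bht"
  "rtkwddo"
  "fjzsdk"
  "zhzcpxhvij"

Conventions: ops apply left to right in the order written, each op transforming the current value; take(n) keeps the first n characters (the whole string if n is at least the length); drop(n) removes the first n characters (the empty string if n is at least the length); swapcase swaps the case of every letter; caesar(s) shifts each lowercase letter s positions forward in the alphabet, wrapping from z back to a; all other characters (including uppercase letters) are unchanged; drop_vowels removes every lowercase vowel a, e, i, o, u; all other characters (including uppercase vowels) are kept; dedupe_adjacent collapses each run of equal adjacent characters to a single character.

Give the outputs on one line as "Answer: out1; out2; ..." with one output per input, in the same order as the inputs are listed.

Execution, op by op:
  "zhydhlgtv" -> "zhyd" -> "z" -> "Z"
  "kcjyxhgclgq" -> "kcjy" -> "k" -> "K"
  "bht" -> "bht" -> "b" -> "B"
  "rtkwddo" -> "rtkw" -> "r" -> "R"
  "fjzsdk" -> "fjzs" -> "f" -> "F"
  "zhzcpxhvij" -> "zhzc" -> "z" -> "Z"

"Z"; "K"; "B"; "R"; "F"; "Z"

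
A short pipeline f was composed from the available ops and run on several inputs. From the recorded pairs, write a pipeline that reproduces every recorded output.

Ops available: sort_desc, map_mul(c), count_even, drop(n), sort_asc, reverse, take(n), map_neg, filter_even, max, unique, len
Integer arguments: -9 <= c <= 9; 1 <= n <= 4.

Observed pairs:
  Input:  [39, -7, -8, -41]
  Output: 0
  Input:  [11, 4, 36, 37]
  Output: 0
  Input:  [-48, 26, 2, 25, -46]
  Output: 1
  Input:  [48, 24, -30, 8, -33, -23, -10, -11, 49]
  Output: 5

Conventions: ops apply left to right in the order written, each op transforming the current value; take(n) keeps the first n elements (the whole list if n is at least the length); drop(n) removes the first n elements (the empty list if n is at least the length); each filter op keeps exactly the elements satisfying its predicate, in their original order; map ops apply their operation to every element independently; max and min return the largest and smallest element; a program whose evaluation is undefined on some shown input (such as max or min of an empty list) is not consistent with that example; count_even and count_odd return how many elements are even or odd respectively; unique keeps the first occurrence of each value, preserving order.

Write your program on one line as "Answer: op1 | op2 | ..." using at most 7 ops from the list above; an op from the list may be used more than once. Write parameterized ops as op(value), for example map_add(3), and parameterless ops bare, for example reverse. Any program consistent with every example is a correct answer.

drop(4) | map_mul(-1) | sort_asc | map_mul(4) | map_mul(-8) | count_even

Check, running the answer program on each example:
  [39, -7, -8, -41] -> [] -> [] -> [] -> [] -> [] -> 0
  [11, 4, 36, 37] -> [] -> [] -> [] -> [] -> [] -> 0
  [-48, 26, 2, 25, -46] -> [-46] -> [46] -> [46] -> [184] -> [-1472] -> 1
  [48, 24, -30, 8, -33, -23, -10, -11, 49] -> [-33, -23, -10, -11, 49] -> [33, 23, 10, 11, -49] -> [-49, 10, 11, 23, 33] -> [-196, 40, 44, 92, 132] -> [1568, -320, -352, -736, -1056] -> 5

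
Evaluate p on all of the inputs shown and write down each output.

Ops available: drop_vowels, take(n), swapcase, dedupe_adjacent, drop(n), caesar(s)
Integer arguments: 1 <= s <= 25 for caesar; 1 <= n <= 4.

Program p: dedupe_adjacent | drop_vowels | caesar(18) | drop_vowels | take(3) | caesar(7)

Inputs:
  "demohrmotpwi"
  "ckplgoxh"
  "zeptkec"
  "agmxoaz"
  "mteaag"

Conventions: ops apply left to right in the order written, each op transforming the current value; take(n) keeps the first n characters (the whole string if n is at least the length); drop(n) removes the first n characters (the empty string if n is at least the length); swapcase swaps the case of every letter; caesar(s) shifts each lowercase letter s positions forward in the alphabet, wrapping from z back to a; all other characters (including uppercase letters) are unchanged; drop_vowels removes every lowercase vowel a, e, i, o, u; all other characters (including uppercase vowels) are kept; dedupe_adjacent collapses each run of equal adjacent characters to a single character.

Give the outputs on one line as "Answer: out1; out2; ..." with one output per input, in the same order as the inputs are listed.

"cgq"; "jok"; "yos"; "fwy"; "sf"

Execution, op by op:
  "demohrmotpwi" -> "demohrmotpwi" -> "dmhrmtpw" -> "vezjelho" -> "vzjlh" -> "vzj" -> "cgq"
  "ckplgoxh" -> "ckplgoxh" -> "ckplgxh" -> "uchdypz" -> "chdypz" -> "chd" -> "jok"
  "zeptkec" -> "zeptkec" -> "zptkc" -> "rhlcu" -> "rhlc" -> "rhl" -> "yos"
  "agmxoaz" -> "agmxoaz" -> "gmxz" -> "yepr" -> "ypr" -> "ypr" -> "fwy"
  "mteaag" -> "mteag" -> "mtg" -> "ely" -> "ly" -> "ly" -> "sf"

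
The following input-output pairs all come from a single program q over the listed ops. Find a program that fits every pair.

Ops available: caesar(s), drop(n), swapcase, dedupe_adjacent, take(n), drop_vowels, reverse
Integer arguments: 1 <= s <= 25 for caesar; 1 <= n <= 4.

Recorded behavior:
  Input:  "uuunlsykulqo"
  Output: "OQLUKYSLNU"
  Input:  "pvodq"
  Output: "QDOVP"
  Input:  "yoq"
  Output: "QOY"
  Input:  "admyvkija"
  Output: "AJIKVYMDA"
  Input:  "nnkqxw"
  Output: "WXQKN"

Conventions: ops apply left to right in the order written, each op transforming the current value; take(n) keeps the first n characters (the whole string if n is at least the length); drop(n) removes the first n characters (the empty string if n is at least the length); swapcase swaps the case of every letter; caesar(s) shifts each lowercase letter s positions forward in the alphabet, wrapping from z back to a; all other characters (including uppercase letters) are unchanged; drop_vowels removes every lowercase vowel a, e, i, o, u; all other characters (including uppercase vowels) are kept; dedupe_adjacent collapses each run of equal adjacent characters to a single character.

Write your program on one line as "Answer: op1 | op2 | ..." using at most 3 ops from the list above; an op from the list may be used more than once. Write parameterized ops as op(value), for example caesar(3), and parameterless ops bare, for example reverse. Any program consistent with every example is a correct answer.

swapcase | reverse | dedupe_adjacent

Check, running the answer program on each example:
  "uuunlsykulqo" -> "UUUNLSYKULQO" -> "OQLUKYSLNUUU" -> "OQLUKYSLNU"
  "pvodq" -> "PVODQ" -> "QDOVP" -> "QDOVP"
  "yoq" -> "YOQ" -> "QOY" -> "QOY"
  "admyvkija" -> "ADMYVKIJA" -> "AJIKVYMDA" -> "AJIKVYMDA"
  "nnkqxw" -> "NNKQXW" -> "WXQKNN" -> "WXQKN"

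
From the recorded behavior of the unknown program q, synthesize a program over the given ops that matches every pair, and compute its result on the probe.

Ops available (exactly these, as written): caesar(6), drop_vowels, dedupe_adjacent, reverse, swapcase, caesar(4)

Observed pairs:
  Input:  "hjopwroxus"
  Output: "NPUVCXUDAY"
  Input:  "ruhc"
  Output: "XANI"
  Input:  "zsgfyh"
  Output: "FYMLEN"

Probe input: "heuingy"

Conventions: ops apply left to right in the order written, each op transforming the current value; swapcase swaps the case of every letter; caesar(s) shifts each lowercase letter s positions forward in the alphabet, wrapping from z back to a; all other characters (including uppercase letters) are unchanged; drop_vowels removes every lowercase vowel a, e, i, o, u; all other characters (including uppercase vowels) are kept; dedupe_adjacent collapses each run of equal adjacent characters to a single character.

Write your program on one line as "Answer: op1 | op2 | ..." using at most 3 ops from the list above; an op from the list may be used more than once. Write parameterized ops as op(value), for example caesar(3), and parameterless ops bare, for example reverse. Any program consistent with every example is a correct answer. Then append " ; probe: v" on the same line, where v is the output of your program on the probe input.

caesar(6) | swapcase ; probe: "NKAOTME"

Check, running the answer program on each example:
  "hjopwroxus" -> "npuvcxuday" -> "NPUVCXUDAY"
  "ruhc" -> "xani" -> "XANI"
  "zsgfyh" -> "fymlen" -> "FYMLEN"
  probe: "heuingy" -> "nkaotme" -> "NKAOTME"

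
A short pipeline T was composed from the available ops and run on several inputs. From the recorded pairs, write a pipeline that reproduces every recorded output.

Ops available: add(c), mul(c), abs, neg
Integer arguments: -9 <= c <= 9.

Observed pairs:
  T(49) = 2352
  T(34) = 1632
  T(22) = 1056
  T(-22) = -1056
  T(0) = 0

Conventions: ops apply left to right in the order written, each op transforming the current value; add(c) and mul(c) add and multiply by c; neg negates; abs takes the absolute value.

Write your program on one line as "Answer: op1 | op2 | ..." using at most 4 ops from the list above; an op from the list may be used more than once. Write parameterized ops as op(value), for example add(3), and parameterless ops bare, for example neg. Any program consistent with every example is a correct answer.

mul(-6) | neg | mul(4) | mul(2)

Check, running the answer program on each example:
  49 -> -294 -> 294 -> 1176 -> 2352
  34 -> -204 -> 204 -> 816 -> 1632
  22 -> -132 -> 132 -> 528 -> 1056
  -22 -> 132 -> -132 -> -528 -> -1056
  0 -> 0 -> 0 -> 0 -> 0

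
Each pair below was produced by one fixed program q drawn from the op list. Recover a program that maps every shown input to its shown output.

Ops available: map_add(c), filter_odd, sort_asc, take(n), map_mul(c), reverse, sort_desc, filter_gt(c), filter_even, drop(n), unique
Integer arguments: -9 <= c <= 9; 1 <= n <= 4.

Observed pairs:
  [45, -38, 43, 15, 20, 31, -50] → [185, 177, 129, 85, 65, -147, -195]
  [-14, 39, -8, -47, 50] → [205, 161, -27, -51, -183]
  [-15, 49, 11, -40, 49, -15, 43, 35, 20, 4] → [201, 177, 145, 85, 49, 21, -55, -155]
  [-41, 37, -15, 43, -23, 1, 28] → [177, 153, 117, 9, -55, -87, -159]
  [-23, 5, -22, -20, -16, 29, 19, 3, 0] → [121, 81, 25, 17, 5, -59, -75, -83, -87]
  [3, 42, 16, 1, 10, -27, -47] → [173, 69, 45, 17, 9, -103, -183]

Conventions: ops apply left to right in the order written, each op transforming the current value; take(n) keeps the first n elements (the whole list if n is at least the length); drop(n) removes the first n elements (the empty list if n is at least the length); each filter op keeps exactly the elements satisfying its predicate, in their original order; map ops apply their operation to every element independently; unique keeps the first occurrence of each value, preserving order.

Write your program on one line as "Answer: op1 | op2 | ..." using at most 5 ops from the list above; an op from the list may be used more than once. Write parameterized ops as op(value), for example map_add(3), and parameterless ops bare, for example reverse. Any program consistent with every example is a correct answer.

map_mul(4) | sort_asc | sort_desc | unique | map_add(5)

Check, running the answer program on each example:
  [45, -38, 43, 15, 20, 31, -50] -> [180, -152, 172, 60, 80, 124, -200] -> [-200, -152, 60, 80, 124, 172, 180] -> [180, 172, 124, 80, 60, -152, -200] -> [180, 172, 124, 80, 60, -152, -200] -> [185, 177, 129, 85, 65, -147, -195]
  [-14, 39, -8, -47, 50] -> [-56, 156, -32, -188, 200] -> [-188, -56, -32, 156, 200] -> [200, 156, -32, -56, -188] -> [200, 156, -32, -56, -188] -> [205, 161, -27, -51, -183]
  [-15, 49, 11, -40, 49, -15, 43, 35, 20, 4] -> [-60, 196, 44, -160, 196, -60, 172, 140, 80, 16] -> [-160, -60, -60, 16, 44, 80, 140, 172, 196, 196] -> [196, 196, 172, 140, 80, 44, 16, -60, -60, -160] -> [196, 172, 140, 80, 44, 16, -60, -160] -> [201, 177, 145, 85, 49, 21, -55, -155]
  [-41, 37, -15, 43, -23, 1, 28] -> [-164, 148, -60, 172, -92, 4, 112] -> [-164, -92, -60, 4, 112, 148, 172] -> [172, 148, 112, 4, -60, -92, -164] -> [172, 148, 112, 4, -60, -92, -164] -> [177, 153, 117, 9, -55, -87, -159]
  [-23, 5, -22, -20, -16, 29, 19, 3, 0] -> [-92, 20, -88, -80, -64, 116, 76, 12, 0] -> [-92, -88, -80, -64, 0, 12, 20, 76, 116] -> [116, 76, 20, 12, 0, -64, -80, -88, -92] -> [116, 76, 20, 12, 0, -64, -80, -88, -92] -> [121, 81, 25, 17, 5, -59, -75, -83, -87]
  [3, 42, 16, 1, 10, -27, -47] -> [12, 168, 64, 4, 40, -108, -188] -> [-188, -108, 4, 12, 40, 64, 168] -> [168, 64, 40, 12, 4, -108, -188] -> [168, 64, 40, 12, 4, -108, -188] -> [173, 69, 45, 17, 9, -103, -183]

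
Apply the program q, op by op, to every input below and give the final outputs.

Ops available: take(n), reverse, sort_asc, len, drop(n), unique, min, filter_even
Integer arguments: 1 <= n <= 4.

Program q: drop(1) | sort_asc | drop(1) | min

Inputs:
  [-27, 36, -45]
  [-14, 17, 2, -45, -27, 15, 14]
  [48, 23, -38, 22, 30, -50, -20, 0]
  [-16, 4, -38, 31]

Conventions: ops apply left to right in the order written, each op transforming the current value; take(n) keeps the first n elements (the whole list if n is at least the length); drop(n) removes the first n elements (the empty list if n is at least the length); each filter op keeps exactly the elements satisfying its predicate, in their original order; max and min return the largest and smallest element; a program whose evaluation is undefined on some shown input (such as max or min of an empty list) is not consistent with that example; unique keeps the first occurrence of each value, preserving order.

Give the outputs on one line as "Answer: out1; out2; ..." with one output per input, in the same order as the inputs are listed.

Execution, op by op:
  [-27, 36, -45] -> [36, -45] -> [-45, 36] -> [36] -> 36
  [-14, 17, 2, -45, -27, 15, 14] -> [17, 2, -45, -27, 15, 14] -> [-45, -27, 2, 14, 15, 17] -> [-27, 2, 14, 15, 17] -> -27
  [48, 23, -38, 22, 30, -50, -20, 0] -> [23, -38, 22, 30, -50, -20, 0] -> [-50, -38, -20, 0, 22, 23, 30] -> [-38, -20, 0, 22, 23, 30] -> -38
  [-16, 4, -38, 31] -> [4, -38, 31] -> [-38, 4, 31] -> [4, 31] -> 4

36; -27; -38; 4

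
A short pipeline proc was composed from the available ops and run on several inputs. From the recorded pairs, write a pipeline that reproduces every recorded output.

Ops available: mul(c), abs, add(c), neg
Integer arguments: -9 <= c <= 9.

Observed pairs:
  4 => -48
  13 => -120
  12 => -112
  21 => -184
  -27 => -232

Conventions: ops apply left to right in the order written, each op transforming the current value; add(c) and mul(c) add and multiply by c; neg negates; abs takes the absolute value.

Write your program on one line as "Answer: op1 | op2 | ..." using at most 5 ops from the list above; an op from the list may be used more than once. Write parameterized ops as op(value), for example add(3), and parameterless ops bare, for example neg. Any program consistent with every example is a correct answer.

neg | abs | add(7) | add(-5) | mul(-8)

Check, running the answer program on each example:
  4 -> -4 -> 4 -> 11 -> 6 -> -48
  13 -> -13 -> 13 -> 20 -> 15 -> -120
  12 -> -12 -> 12 -> 19 -> 14 -> -112
  21 -> -21 -> 21 -> 28 -> 23 -> -184
  -27 -> 27 -> 27 -> 34 -> 29 -> -232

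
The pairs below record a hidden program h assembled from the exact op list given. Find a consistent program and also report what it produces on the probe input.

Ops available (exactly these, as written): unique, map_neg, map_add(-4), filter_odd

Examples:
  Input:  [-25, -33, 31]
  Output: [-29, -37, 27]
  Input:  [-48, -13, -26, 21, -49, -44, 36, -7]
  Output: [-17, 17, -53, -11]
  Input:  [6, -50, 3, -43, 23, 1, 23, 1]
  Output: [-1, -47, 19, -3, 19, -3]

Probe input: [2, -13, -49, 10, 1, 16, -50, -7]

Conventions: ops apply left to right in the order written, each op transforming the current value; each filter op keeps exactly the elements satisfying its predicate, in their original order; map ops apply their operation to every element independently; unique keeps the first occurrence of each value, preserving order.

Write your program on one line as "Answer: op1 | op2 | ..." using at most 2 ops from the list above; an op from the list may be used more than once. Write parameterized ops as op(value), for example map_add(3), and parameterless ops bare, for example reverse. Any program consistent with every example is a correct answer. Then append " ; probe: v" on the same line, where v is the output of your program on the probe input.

filter_odd | map_add(-4) ; probe: [-17, -53, -3, -11]

Check, running the answer program on each example:
  [-25, -33, 31] -> [-25, -33, 31] -> [-29, -37, 27]
  [-48, -13, -26, 21, -49, -44, 36, -7] -> [-13, 21, -49, -7] -> [-17, 17, -53, -11]
  [6, -50, 3, -43, 23, 1, 23, 1] -> [3, -43, 23, 1, 23, 1] -> [-1, -47, 19, -3, 19, -3]
  probe: [2, -13, -49, 10, 1, 16, -50, -7] -> [-13, -49, 1, -7] -> [-17, -53, -3, -11]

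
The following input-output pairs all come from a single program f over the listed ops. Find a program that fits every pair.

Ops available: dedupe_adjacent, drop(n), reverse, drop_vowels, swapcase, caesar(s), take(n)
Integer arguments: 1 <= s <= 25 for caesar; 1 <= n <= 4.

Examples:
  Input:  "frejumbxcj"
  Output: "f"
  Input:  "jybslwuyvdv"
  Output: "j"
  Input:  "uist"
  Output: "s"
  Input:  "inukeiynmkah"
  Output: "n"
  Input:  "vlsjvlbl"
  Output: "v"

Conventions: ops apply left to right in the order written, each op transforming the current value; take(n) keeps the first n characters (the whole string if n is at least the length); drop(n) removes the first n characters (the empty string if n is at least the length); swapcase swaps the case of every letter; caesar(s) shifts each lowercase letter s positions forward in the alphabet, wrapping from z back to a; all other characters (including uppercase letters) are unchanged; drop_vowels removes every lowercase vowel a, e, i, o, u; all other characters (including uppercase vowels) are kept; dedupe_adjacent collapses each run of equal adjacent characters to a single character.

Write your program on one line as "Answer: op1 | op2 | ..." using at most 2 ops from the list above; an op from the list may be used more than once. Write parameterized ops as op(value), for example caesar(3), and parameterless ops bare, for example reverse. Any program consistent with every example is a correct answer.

drop_vowels | take(1)

Check, running the answer program on each example:
  "frejumbxcj" -> "frjmbxcj" -> "f"
  "jybslwuyvdv" -> "jybslwyvdv" -> "j"
  "uist" -> "st" -> "s"
  "inukeiynmkah" -> "nkynmkh" -> "n"
  "vlsjvlbl" -> "vlsjvlbl" -> "v"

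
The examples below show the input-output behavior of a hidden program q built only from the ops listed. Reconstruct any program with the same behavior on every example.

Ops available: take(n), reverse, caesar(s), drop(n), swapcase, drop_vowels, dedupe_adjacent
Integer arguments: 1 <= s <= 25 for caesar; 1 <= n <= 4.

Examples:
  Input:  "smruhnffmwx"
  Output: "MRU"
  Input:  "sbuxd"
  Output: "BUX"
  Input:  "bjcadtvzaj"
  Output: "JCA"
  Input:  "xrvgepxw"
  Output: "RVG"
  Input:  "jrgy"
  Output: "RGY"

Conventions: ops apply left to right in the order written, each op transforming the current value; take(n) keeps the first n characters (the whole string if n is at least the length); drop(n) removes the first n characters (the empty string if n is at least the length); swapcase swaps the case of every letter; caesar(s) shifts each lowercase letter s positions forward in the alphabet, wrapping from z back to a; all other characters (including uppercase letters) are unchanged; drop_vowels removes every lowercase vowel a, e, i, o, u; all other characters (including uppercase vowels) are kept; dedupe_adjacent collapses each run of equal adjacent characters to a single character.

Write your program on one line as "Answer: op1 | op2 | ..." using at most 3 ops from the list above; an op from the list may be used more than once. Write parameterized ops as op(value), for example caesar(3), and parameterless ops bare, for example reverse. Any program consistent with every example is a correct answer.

drop(1) | take(3) | swapcase

Check, running the answer program on each example:
  "smruhnffmwx" -> "mruhnffmwx" -> "mru" -> "MRU"
  "sbuxd" -> "buxd" -> "bux" -> "BUX"
  "bjcadtvzaj" -> "jcadtvzaj" -> "jca" -> "JCA"
  "xrvgepxw" -> "rvgepxw" -> "rvg" -> "RVG"
  "jrgy" -> "rgy" -> "rgy" -> "RGY"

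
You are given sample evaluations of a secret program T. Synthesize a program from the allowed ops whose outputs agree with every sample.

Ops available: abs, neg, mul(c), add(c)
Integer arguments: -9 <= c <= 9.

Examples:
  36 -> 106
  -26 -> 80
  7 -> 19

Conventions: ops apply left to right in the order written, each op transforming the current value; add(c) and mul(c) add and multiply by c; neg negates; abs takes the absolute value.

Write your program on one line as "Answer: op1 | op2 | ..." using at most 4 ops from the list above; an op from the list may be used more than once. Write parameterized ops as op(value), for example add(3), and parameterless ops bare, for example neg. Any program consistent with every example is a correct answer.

mul(-3) | add(2) | mul(-1) | abs

Check, running the answer program on each example:
  36 -> -108 -> -106 -> 106 -> 106
  -26 -> 78 -> 80 -> -80 -> 80
  7 -> -21 -> -19 -> 19 -> 19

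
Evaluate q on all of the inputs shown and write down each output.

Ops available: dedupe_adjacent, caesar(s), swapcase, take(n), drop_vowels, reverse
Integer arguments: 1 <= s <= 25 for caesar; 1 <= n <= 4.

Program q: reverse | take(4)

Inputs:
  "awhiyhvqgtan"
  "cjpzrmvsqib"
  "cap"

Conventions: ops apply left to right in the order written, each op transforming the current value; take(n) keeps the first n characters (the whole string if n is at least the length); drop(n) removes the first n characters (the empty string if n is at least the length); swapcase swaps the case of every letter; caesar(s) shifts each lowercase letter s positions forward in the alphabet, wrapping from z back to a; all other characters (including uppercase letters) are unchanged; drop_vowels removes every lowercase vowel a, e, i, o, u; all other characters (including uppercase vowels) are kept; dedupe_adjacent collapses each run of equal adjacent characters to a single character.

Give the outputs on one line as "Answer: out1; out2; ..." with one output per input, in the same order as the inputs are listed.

Execution, op by op:
  "awhiyhvqgtan" -> "natgqvhyihwa" -> "natg"
  "cjpzrmvsqib" -> "biqsvmrzpjc" -> "biqs"
  "cap" -> "pac" -> "pac"

"natg"; "biqs"; "pac"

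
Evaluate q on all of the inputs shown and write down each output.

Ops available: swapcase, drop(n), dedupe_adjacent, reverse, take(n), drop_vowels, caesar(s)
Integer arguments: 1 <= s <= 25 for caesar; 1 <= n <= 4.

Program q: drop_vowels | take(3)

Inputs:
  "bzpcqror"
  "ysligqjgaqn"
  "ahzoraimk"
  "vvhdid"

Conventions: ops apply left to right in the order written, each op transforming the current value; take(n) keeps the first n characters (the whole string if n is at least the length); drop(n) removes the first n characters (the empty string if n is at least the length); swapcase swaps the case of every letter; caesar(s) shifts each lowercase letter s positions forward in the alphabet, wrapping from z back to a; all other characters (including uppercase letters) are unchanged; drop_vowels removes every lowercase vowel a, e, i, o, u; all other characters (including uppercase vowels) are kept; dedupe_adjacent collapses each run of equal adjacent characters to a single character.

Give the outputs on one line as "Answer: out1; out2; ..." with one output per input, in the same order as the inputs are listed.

"bzp"; "ysl"; "hzr"; "vvh"

Execution, op by op:
  "bzpcqror" -> "bzpcqrr" -> "bzp"
  "ysligqjgaqn" -> "yslgqjgqn" -> "ysl"
  "ahzoraimk" -> "hzrmk" -> "hzr"
  "vvhdid" -> "vvhdd" -> "vvh"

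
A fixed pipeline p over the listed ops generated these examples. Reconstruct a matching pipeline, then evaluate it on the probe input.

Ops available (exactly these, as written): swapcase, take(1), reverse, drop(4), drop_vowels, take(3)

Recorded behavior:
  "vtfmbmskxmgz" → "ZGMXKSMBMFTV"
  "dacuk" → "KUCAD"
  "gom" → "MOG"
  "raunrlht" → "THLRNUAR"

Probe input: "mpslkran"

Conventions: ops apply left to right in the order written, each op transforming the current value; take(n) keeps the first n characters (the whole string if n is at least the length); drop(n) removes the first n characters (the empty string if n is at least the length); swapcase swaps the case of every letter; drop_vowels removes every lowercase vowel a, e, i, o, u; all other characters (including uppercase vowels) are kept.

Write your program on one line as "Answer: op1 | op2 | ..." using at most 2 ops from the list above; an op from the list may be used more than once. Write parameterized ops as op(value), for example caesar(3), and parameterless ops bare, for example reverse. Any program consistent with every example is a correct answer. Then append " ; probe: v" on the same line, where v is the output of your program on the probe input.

swapcase | reverse ; probe: "NARKLSPM"

Check, running the answer program on each example:
  "vtfmbmskxmgz" -> "VTFMBMSKXMGZ" -> "ZGMXKSMBMFTV"
  "dacuk" -> "DACUK" -> "KUCAD"
  "gom" -> "GOM" -> "MOG"
  "raunrlht" -> "RAUNRLHT" -> "THLRNUAR"
  probe: "mpslkran" -> "MPSLKRAN" -> "NARKLSPM"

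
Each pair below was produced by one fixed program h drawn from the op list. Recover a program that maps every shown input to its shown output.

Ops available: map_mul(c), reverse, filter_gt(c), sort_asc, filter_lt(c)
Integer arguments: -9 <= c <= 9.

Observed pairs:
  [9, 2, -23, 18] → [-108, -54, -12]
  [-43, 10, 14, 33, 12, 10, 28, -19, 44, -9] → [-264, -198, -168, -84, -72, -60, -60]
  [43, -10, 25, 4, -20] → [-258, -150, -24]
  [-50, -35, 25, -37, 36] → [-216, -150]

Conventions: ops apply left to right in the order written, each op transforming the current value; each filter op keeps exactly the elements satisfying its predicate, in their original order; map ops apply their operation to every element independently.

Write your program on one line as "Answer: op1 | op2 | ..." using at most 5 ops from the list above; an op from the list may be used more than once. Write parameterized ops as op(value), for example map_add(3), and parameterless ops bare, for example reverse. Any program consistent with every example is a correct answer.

map_mul(-6) | reverse | filter_lt(7) | reverse | sort_asc

Check, running the answer program on each example:
  [9, 2, -23, 18] -> [-54, -12, 138, -108] -> [-108, 138, -12, -54] -> [-108, -12, -54] -> [-54, -12, -108] -> [-108, -54, -12]
  [-43, 10, 14, 33, 12, 10, 28, -19, 44, -9] -> [258, -60, -84, -198, -72, -60, -168, 114, -264, 54] -> [54, -264, 114, -168, -60, -72, -198, -84, -60, 258] -> [-264, -168, -60, -72, -198, -84, -60] -> [-60, -84, -198, -72, -60, -168, -264] -> [-264, -198, -168, -84, -72, -60, -60]
  [43, -10, 25, 4, -20] -> [-258, 60, -150, -24, 120] -> [120, -24, -150, 60, -258] -> [-24, -150, -258] -> [-258, -150, -24] -> [-258, -150, -24]
  [-50, -35, 25, -37, 36] -> [300, 210, -150, 222, -216] -> [-216, 222, -150, 210, 300] -> [-216, -150] -> [-150, -216] -> [-216, -150]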